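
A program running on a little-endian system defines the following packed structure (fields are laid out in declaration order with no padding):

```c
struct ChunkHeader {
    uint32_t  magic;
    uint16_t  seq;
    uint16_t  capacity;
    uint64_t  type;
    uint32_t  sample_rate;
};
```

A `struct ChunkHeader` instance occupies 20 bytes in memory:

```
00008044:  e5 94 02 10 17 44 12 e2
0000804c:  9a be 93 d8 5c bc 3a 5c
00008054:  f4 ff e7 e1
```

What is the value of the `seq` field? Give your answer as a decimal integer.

17431

`seq` follows `magic` (4 bytes), so it starts at byte offset 4 and occupies 2 bytes.
Bytes at offsets 4..5: 17 44.
In little-endian order the low byte comes first in memory.
Reassemble most-significant byte first: 44 17 → 0x4417.
0x4417 = 17431.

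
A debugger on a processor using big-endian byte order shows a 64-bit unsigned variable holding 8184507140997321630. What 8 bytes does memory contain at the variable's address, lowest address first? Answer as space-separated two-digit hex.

8184507140997321630 in hexadecimal, padded to 64 bits, is 0x719535E1A0CB139E.
Split into bytes (most-significant first): 71 95 35 E1 A0 CB 13 9E.
Big-endian: lowest address holds the most-significant byte.
So the memory order matches the most-significant-first order: 71 95 35 E1 A0 CB 13 9E.

71 95 35 E1 A0 CB 13 9E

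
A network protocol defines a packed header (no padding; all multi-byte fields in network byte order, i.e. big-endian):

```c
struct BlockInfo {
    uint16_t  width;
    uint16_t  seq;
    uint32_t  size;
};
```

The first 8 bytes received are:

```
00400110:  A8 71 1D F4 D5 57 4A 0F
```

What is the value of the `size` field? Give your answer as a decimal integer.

`size` follows `width` (2 B), `seq` (2 B), so it starts at offset 2 + 2 = 4 and occupies 4 bytes.
Bytes at offsets 4..7: D5 57 4A 0F.
In big-endian order the high byte comes first in memory.
The bytes are already most-significant first: 0xD5574A0F.
0xD5574A0F = 3579267599.

3579267599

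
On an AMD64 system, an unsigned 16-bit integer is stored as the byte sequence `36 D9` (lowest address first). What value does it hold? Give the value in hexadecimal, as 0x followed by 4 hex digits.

0xD936

Little-endian stores the least-significant byte at the lowest address.
Reassemble most-significant byte first: D9 36 → 0xD936.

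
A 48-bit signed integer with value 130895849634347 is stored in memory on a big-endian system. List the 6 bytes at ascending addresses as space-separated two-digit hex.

130895849634347 in hexadecimal, padded to 48 bits, is 0x770C909EBA2B.
Split into bytes (most-significant first): 77 0C 90 9E BA 2B.
In big-endian order the high byte comes first in memory.
So the memory order matches the most-significant-first order: 77 0C 90 9E BA 2B.

77 0C 90 9E BA 2B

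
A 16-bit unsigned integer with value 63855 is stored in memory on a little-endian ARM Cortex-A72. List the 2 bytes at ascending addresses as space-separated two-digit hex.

6F F9

63855 in hexadecimal, padded to 16 bits, is 0xF96F.
Split into bytes (most-significant first): F9 6F.
Little-endian: lowest address holds the least-significant byte.
So at ascending addresses the bytes are 6F F9.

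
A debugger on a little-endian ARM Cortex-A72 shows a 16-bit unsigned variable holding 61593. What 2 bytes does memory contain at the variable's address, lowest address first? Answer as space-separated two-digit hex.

61593 in hexadecimal, padded to 16 bits, is 0xF099.
Split into bytes (most-significant first): F0 99.
Little-endian stores the least-significant byte at the lowest address.
So at ascending addresses the bytes are 99 F0.

99 F0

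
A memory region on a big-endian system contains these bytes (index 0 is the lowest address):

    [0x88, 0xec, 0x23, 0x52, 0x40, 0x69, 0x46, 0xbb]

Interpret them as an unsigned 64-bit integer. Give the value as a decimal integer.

9866299719836845755

In big-endian order the high byte comes first in memory.
The bytes are already most-significant first: 0x88EC2352406946BB.
0x88EC2352406946BB = 9866299719836845755.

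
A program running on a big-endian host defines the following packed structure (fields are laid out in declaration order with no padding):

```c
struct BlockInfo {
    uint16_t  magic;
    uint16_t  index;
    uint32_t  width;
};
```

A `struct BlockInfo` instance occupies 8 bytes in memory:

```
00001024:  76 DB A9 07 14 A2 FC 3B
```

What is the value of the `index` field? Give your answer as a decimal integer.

43271

`index` follows `magic` (2 bytes), so it starts at byte offset 2 and occupies 2 bytes.
Bytes at offsets 2..3: A9 07.
In big-endian order the high byte comes first in memory.
The bytes are already most-significant first: 0xA907.
0xA907 = 43271.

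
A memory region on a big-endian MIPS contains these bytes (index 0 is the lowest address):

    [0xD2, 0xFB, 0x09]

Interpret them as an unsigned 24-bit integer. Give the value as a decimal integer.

13826825

In big-endian order the high byte comes first in memory.
The bytes are already most-significant first: 0xD2FB09.
0xD2FB09 = 13826825.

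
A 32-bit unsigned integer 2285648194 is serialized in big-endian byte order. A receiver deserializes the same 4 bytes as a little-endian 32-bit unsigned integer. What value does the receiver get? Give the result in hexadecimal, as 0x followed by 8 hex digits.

2285648194 in 32-bit hexadecimal is 0x883C3942.
Stored big-endian, the bytes at ascending addresses are 88 3C 39 42.
Read back as little-endian, the first byte is least significant, giving 0x42393C88.

0x42393C88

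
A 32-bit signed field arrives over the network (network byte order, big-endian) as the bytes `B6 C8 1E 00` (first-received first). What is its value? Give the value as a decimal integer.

-1228399104

Big-endian stores the most-significant byte at the lowest address.
The bytes are already most-significant first: 0xB6C81E00.
Top bit is set, so as a signed 32-bit value this is 0xB6C81E00 − 2^32 = -1228399104.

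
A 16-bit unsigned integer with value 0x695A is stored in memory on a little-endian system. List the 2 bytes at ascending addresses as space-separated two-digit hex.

5A 69

Split into bytes (most-significant first): 69 5A.
Little-endian stores the least-significant byte at the lowest address.
So at ascending addresses the bytes are 5A 69.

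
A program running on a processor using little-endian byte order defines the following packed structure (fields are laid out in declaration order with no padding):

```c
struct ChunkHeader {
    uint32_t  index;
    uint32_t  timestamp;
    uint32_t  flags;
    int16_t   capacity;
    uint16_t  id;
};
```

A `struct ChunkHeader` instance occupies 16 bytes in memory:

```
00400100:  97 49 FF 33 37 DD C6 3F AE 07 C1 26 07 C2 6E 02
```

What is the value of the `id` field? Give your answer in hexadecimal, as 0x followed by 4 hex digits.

`id` follows `index` (4 B), `timestamp` (4 B), `flags` (4 B), `capacity` (2 B), so it starts at offset 4 + 4 + 4 + 2 = 14 and occupies 2 bytes.
Bytes at offsets 14..15: 6E 02.
Little-endian: lowest address holds the least-significant byte.
Reassemble most-significant byte first: 02 6E → 0x026E.

0x026E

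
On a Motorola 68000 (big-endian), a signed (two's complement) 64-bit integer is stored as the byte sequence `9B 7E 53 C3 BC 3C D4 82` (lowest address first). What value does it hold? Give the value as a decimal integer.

-7242259050623347582

In big-endian order the high byte comes first in memory.
The bytes are already most-significant first: 0x9B7E53C3BC3CD482.
Top bit is set, so as a signed 64-bit value this is 0x9B7E53C3BC3CD482 − 2^64 = -7242259050623347582.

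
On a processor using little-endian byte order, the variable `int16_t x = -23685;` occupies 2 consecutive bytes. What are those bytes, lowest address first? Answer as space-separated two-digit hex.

Two's complement of -23685 in 16 bits: 23685 = 0x5C85; invert → 0xA37A; add 1 → 0xA37B.
Split into bytes (most-significant first): A3 7B.
In little-endian order the low byte comes first in memory.
So at ascending addresses the bytes are 7B A3.

7B A3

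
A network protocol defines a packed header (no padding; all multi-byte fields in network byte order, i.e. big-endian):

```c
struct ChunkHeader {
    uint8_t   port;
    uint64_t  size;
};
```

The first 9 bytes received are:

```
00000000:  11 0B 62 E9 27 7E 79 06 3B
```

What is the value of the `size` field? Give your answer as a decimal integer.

820474437969708603

`size` follows `port` (1 byte), so it starts at byte offset 1 and occupies 8 bytes.
Bytes at offsets 1..8: 0B 62 E9 27 7E 79 06 3B.
Big-endian: lowest address holds the most-significant byte.
The bytes are already most-significant first: 0x0B62E9277E79063B.
0x0B62E9277E79063B = 820474437969708603.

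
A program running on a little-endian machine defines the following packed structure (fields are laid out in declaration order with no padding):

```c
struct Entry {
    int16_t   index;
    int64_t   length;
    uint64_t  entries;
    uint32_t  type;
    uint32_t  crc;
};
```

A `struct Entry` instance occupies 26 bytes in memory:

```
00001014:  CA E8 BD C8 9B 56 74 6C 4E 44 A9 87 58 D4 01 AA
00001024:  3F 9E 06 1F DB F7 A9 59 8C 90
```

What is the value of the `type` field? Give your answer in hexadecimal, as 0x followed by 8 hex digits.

0xF7DB1F06

`type` follows `index` (2 B), `length` (8 B), `entries` (8 B), so it starts at offset 2 + 8 + 8 = 18 and occupies 4 bytes.
Bytes at offsets 18..21: 06 1F DB F7.
Little-endian: lowest address holds the least-significant byte.
Reassemble most-significant byte first: F7 DB 1F 06 → 0xF7DB1F06.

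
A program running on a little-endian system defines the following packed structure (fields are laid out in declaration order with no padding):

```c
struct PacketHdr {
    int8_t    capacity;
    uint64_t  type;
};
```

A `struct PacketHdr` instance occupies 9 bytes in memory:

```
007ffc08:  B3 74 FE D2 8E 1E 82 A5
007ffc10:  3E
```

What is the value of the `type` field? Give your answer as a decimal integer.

`type` follows `capacity` (1 byte), so it starts at byte offset 1 and occupies 8 bytes.
Bytes at offsets 1..8: 74 FE D2 8E 1E 82 A5 3E.
Little-endian: lowest address holds the least-significant byte.
Reassemble most-significant byte first: 3E A5 82 1E 8E D2 FE 74 → 0x3EA5821E8ED2FE74.
0x3EA5821E8ED2FE74 = 4514157269265612404.

4514157269265612404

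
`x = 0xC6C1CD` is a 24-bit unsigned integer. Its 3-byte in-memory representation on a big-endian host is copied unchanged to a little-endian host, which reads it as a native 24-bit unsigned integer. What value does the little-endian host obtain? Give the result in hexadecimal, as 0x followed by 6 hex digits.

0xCDC1C6

Stored big-endian, the bytes at ascending addresses are C6 C1 CD.
Read back as little-endian, the first byte is least significant, giving 0xCDC1C6.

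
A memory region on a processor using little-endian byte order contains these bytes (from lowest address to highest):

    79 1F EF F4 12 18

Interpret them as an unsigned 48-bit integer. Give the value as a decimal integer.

26469697789817

Little-endian: lowest address holds the least-significant byte.
Reassemble most-significant byte first: 18 12 F4 EF 1F 79 → 0x1812F4EF1F79.
0x1812F4EF1F79 = 26469697789817.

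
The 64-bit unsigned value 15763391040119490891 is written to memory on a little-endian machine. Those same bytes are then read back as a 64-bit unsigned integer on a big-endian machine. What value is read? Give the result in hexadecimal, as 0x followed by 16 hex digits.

15763391040119490891 in 64-bit hexadecimal is 0xDAC2D0A209E5C94B.
Stored little-endian, the bytes at ascending addresses are 4B C9 E5 09 A2 D0 C2 DA.
Read back as big-endian, the last byte is least significant, giving 0x4BC9E509A2D0C2DA.

0x4BC9E509A2D0C2DA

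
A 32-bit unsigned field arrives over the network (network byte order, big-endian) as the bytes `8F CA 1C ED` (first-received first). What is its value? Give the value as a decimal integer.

2412387565

Big-endian: lowest address holds the most-significant byte.
The bytes are already most-significant first: 0x8FCA1CED.
0x8FCA1CED = 2412387565.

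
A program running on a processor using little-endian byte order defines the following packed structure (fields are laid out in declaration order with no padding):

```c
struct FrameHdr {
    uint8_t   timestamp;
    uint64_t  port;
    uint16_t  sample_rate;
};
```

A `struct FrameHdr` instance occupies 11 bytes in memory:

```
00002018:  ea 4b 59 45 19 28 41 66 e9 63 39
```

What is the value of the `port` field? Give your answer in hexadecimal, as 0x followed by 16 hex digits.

0xE96641281945594B

`port` follows `timestamp` (1 byte), so it starts at byte offset 1 and occupies 8 bytes.
Bytes at offsets 1..8: 4B 59 45 19 28 41 66 E9.
In little-endian order the low byte comes first in memory.
Reassemble most-significant byte first: E9 66 41 28 19 45 59 4B → 0xE96641281945594B.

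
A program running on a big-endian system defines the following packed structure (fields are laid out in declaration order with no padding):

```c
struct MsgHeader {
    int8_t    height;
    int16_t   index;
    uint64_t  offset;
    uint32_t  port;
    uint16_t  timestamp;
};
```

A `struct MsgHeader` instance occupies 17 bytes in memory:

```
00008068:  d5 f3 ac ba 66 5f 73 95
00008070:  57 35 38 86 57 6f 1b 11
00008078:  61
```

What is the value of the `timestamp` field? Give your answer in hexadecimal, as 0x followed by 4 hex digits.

`timestamp` follows `height` (1 B), `index` (2 B), `offset` (8 B), `port` (4 B), so it starts at offset 1 + 2 + 8 + 4 = 15 and occupies 2 bytes.
Bytes at offsets 15..16: 11 61.
Big-endian stores the most-significant byte at the lowest address.
The bytes are already most-significant first: 0x1161.

0x1161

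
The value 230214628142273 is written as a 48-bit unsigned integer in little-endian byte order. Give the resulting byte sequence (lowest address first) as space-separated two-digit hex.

230214628142273 in hexadecimal, padded to 48 bits, is 0xD1610521ECC1.
Split into bytes (most-significant first): D1 61 05 21 EC C1.
In little-endian order the low byte comes first in memory.
So at ascending addresses the bytes are C1 EC 21 05 61 D1.

C1 EC 21 05 61 D1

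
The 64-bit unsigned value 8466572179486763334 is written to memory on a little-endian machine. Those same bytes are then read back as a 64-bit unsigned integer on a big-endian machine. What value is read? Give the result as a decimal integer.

5073730592337461109

8466572179486763334 in 64-bit hexadecimal is 0x757F4E8A17836946.
Stored little-endian, the bytes at ascending addresses are 46 69 83 17 8A 4E 7F 75.
Read back as big-endian, the last byte is least significant, giving 0x466983178A4E7F75.
0x466983178A4E7F75 = 5073730592337461109.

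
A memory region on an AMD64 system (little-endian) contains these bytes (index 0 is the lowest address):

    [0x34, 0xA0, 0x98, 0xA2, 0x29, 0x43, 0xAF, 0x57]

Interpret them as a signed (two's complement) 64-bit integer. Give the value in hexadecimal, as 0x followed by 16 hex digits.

In little-endian order the low byte comes first in memory.
Reassemble most-significant byte first: 57 AF 43 29 A2 98 A0 34 → 0x57AF4329A298A034.

0x57AF4329A298A034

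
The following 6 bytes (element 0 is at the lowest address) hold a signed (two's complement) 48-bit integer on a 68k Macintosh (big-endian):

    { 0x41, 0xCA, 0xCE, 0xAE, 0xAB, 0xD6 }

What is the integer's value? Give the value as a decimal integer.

72339306752982

Big-endian: lowest address holds the most-significant byte.
The bytes are already most-significant first: 0x41CACEAEABD6.
0x41CACEAEABD6 = 72339306752982.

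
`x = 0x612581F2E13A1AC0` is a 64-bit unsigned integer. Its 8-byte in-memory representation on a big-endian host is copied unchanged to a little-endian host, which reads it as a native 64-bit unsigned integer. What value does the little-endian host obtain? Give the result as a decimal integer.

Stored big-endian, the bytes at ascending addresses are 61 25 81 F2 E1 3A 1A C0.
Read back as little-endian, the first byte is least significant, giving 0xC01A3AE1F2812561.
0xC01A3AE1F2812561 = 13842441146787243361.

13842441146787243361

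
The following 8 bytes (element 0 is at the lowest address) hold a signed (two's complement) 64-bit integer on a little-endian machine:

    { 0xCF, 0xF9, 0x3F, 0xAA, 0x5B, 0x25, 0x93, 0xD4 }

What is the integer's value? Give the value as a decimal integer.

-3129116240463791665

Little-endian: lowest address holds the least-significant byte.
Reassemble most-significant byte first: D4 93 25 5B AA 3F F9 CF → 0xD493255BAA3FF9CF.
Top bit is set, so as a signed 64-bit value this is 0xD493255BAA3FF9CF − 2^64 = -3129116240463791665.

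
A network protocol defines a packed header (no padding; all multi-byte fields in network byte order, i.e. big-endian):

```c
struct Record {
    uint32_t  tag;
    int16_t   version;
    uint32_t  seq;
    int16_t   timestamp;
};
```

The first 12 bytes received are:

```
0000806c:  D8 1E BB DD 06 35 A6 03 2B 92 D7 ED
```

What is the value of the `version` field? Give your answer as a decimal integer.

`version` follows `tag` (4 bytes), so it starts at byte offset 4 and occupies 2 bytes.
Bytes at offsets 4..5: 06 35.
Big-endian stores the most-significant byte at the lowest address.
The bytes are already most-significant first: 0x0635.
0x0635 = 1589.

1589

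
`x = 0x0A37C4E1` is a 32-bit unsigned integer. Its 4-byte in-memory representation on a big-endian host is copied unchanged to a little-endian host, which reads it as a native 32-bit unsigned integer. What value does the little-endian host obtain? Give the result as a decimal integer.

3787732746

Stored big-endian, the bytes at ascending addresses are 0A 37 C4 E1.
Read back as little-endian, the first byte is least significant, giving 0xE1C4370A.
0xE1C4370A = 3787732746.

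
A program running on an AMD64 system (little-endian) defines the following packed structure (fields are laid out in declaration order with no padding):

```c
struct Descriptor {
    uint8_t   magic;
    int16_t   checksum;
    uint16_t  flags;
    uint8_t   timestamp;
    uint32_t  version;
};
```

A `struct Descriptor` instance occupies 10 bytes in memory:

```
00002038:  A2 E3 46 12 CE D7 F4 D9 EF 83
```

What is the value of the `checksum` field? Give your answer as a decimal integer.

18147

`checksum` follows `magic` (1 byte), so it starts at byte offset 1 and occupies 2 bytes.
Bytes at offsets 1..2: E3 46.
Little-endian stores the least-significant byte at the lowest address.
Reassemble most-significant byte first: 46 E3 → 0x46E3.
0x46E3 = 18147.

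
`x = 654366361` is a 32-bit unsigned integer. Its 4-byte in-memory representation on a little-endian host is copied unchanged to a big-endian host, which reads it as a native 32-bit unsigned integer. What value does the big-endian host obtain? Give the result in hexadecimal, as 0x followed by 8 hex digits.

654366361 in 32-bit hexadecimal is 0x2700D699.
Stored little-endian, the bytes at ascending addresses are 99 D6 00 27.
Read back as big-endian, the last byte is least significant, giving 0x99D60027.

0x99D60027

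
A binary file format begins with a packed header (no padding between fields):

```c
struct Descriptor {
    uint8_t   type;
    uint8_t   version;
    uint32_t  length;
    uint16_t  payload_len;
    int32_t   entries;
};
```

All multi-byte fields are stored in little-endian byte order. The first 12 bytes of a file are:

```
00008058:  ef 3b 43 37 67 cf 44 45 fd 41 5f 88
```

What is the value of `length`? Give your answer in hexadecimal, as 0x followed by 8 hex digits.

`length` follows `type` (1 B), `version` (1 B), so it starts at offset 1 + 1 = 2 and occupies 4 bytes.
Bytes at offsets 2..5: 43 37 67 CF.
In little-endian order the low byte comes first in memory.
Reassemble most-significant byte first: CF 67 37 43 → 0xCF673743.

0xCF673743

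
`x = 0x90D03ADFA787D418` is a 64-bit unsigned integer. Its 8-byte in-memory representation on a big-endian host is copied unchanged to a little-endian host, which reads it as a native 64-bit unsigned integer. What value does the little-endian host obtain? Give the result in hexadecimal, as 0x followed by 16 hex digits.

Stored big-endian, the bytes at ascending addresses are 90 D0 3A DF A7 87 D4 18.
Read back as little-endian, the first byte is least significant, giving 0x18D487A7DF3AD090.

0x18D487A7DF3AD090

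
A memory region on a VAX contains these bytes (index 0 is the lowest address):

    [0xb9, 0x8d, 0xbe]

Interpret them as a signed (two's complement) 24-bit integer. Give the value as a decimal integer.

-4289095

Little-endian: lowest address holds the least-significant byte.
Reassemble most-significant byte first: BE 8D B9 → 0xBE8DB9.
Top bit is set, so as a signed 24-bit value this is 0xBE8DB9 − 2^24 = -4289095.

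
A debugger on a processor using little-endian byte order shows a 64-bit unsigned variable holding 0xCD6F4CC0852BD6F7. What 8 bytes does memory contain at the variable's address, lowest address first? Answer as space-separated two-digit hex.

Split into bytes (most-significant first): CD 6F 4C C0 85 2B D6 F7.
Little-endian stores the least-significant byte at the lowest address.
So at ascending addresses the bytes are F7 D6 2B 85 C0 4C 6F CD.

F7 D6 2B 85 C0 4C 6F CD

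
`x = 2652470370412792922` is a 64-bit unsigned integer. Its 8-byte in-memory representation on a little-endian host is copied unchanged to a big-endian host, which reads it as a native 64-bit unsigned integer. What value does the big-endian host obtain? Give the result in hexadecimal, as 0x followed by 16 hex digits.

0x5A0CB49DBF77CF24

2652470370412792922 in 64-bit hexadecimal is 0x24CF77BF9DB40C5A.
Stored little-endian, the bytes at ascending addresses are 5A 0C B4 9D BF 77 CF 24.
Read back as big-endian, the last byte is least significant, giving 0x5A0CB49DBF77CF24.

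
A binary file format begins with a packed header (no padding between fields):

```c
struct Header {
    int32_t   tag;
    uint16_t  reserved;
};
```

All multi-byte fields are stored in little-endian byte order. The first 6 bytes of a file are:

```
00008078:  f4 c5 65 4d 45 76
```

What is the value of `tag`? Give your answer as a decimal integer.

1298515444

`tag` is the first field, at byte offset 0, occupying 4 bytes.
Bytes at offsets 0..3: F4 C5 65 4D.
In little-endian order the low byte comes first in memory.
Reassemble most-significant byte first: 4D 65 C5 F4 → 0x4D65C5F4.
0x4D65C5F4 = 1298515444.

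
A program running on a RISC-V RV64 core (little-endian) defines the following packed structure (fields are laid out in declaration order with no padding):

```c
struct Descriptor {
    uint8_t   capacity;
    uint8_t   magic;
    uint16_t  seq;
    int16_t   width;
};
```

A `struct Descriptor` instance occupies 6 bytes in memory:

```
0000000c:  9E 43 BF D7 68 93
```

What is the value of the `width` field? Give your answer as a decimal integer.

`width` follows `capacity` (1 B), `magic` (1 B), `seq` (2 B), so it starts at offset 1 + 1 + 2 = 4 and occupies 2 bytes.
Bytes at offsets 4..5: 68 93.
Little-endian stores the least-significant byte at the lowest address.
Reassemble most-significant byte first: 93 68 → 0x9368.
Top bit is set, so as a signed 16-bit value this is 0x9368 − 2^16 = -27800.

-27800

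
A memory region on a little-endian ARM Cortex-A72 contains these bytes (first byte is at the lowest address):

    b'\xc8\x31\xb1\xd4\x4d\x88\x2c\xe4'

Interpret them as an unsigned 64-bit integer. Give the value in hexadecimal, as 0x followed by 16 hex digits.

0xE42C884DD4B131C8

In little-endian order the low byte comes first in memory.
Reassemble most-significant byte first: E4 2C 88 4D D4 B1 31 C8 → 0xE42C884DD4B131C8.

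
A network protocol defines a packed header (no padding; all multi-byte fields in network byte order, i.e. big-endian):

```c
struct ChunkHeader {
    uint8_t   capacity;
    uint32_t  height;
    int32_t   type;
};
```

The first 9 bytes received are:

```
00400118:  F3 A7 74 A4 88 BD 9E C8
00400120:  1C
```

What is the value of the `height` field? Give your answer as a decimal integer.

2809439368

`height` follows `capacity` (1 byte), so it starts at byte offset 1 and occupies 4 bytes.
Bytes at offsets 1..4: A7 74 A4 88.
Big-endian stores the most-significant byte at the lowest address.
The bytes are already most-significant first: 0xA774A488.
0xA774A488 = 2809439368.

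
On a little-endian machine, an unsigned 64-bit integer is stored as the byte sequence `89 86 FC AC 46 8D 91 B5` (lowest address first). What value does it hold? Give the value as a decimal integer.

Little-endian: lowest address holds the least-significant byte.
Reassemble most-significant byte first: B5 91 8D 46 AC FC 86 89 → 0xB5918D46ACFC8689.
0xB5918D46ACFC8689 = 13083393727177459337.

13083393727177459337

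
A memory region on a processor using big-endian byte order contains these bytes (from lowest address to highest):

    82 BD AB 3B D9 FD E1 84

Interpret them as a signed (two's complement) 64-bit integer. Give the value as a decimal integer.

-9025869804631891580

In big-endian order the high byte comes first in memory.
The bytes are already most-significant first: 0x82BDAB3BD9FDE184.
Top bit is set, so as a signed 64-bit value this is 0x82BDAB3BD9FDE184 − 2^64 = -9025869804631891580.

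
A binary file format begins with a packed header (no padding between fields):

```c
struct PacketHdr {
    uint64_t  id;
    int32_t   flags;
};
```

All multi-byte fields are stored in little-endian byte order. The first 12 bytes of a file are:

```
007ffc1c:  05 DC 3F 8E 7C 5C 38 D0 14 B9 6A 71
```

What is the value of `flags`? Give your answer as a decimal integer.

`flags` follows `id` (8 bytes), so it starts at byte offset 8 and occupies 4 bytes.
Bytes at offsets 8..11: 14 B9 6A 71.
Little-endian stores the least-significant byte at the lowest address.
Reassemble most-significant byte first: 71 6A B9 14 → 0x716AB914.
0x716AB914 = 1902819604.

1902819604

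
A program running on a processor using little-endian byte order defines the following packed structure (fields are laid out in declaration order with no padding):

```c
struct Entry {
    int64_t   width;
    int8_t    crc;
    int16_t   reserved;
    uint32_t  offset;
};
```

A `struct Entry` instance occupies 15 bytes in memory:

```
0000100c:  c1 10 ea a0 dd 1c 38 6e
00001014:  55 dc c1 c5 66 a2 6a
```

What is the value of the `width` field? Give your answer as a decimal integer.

`width` is the first field, at byte offset 0, occupying 8 bytes.
Bytes at offsets 0..7: C1 10 EA A0 DD 1C 38 6E.
Little-endian: lowest address holds the least-significant byte.
Reassemble most-significant byte first: 6E 38 1C DD A0 EA 10 C1 → 0x6E381CDDA0EA10C1.
0x6E381CDDA0EA10C1 = 7942129681080914113.

7942129681080914113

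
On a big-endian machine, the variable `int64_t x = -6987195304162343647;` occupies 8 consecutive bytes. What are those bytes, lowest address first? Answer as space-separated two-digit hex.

Two's complement of -6987195304162343647 in 64 bits: 6987195304162343647 = 0x60F7811C00DFBADF; invert → 0x9F087EE3FF204520; add 1 → 0x9F087EE3FF204521.
Split into bytes (most-significant first): 9F 08 7E E3 FF 20 45 21.
In big-endian order the high byte comes first in memory.
So the memory order matches the most-significant-first order: 9F 08 7E E3 FF 20 45 21.

9F 08 7E E3 FF 20 45 21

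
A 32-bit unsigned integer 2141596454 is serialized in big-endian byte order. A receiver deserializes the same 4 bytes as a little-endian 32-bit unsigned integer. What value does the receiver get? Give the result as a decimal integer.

2141596454 in 32-bit hexadecimal is 0x7FA62B26.
Stored big-endian, the bytes at ascending addresses are 7F A6 2B 26.
Read back as little-endian, the first byte is least significant, giving 0x262BA67F.
0x262BA67F = 640394879.

640394879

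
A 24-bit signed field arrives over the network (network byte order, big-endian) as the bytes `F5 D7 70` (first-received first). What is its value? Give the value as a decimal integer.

-665744

In big-endian order the high byte comes first in memory.
The bytes are already most-significant first: 0xF5D770.
Top bit is set, so as a signed 24-bit value this is 0xF5D770 − 2^24 = -665744.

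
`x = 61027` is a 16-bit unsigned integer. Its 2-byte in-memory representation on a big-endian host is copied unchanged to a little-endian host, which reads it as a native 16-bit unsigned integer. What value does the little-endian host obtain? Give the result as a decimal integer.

61027 in 16-bit hexadecimal is 0xEE63.
Stored big-endian, the bytes at ascending addresses are EE 63.
Read back as little-endian, the first byte is least significant, giving 0x63EE.
0x63EE = 25582.

25582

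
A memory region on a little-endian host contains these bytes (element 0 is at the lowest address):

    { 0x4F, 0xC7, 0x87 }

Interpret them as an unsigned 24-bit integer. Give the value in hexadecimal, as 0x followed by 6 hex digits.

In little-endian order the low byte comes first in memory.
Reassemble most-significant byte first: 87 C7 4F → 0x87C74F.

0x87C74F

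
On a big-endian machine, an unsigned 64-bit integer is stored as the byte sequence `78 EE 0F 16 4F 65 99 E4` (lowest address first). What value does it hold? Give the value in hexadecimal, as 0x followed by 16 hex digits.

0x78EE0F164F6599E4

Big-endian stores the most-significant byte at the lowest address.
The bytes are already most-significant first: 0x78EE0F164F6599E4.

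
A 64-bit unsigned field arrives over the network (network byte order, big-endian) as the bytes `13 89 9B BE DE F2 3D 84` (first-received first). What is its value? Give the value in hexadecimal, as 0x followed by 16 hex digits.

0x13899BBEDEF23D84

Big-endian: lowest address holds the most-significant byte.
The bytes are already most-significant first: 0x13899BBEDEF23D84.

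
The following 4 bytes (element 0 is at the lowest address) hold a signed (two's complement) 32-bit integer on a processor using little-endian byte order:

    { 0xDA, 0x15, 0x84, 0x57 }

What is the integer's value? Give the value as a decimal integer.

In little-endian order the low byte comes first in memory.
Reassemble most-significant byte first: 57 84 15 DA → 0x578415DA.
0x578415DA = 1468274138.

1468274138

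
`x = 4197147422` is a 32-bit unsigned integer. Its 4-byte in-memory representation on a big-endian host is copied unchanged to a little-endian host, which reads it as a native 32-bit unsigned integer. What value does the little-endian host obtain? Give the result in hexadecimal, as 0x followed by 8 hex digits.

4197147422 in 32-bit hexadecimal is 0xFA2B631E.
Stored big-endian, the bytes at ascending addresses are FA 2B 63 1E.
Read back as little-endian, the first byte is least significant, giving 0x1E632BFA.

0x1E632BFA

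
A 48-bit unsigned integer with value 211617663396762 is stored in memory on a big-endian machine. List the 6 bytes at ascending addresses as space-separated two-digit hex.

C0 77 13 A7 AB 9A

211617663396762 in hexadecimal, padded to 48 bits, is 0xC07713A7AB9A.
Split into bytes (most-significant first): C0 77 13 A7 AB 9A.
Big-endian: lowest address holds the most-significant byte.
So the memory order matches the most-significant-first order: C0 77 13 A7 AB 9A.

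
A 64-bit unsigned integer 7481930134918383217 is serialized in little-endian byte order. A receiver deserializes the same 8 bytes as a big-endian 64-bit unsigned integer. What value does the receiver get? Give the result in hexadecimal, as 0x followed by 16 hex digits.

0x71C61916D127D567

7481930134918383217 in 64-bit hexadecimal is 0x67D527D11619C671.
Stored little-endian, the bytes at ascending addresses are 71 C6 19 16 D1 27 D5 67.
Read back as big-endian, the last byte is least significant, giving 0x71C61916D127D567.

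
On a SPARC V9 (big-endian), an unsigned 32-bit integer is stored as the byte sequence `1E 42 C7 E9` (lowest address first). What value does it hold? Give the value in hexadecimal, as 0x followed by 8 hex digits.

0x1E42C7E9

Big-endian: lowest address holds the most-significant byte.
The bytes are already most-significant first: 0x1E42C7E9.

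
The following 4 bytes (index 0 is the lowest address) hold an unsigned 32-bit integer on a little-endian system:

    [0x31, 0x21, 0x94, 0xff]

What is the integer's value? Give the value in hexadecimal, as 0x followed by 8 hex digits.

0xFF942131

In little-endian order the low byte comes first in memory.
Reassemble most-significant byte first: FF 94 21 31 → 0xFF942131.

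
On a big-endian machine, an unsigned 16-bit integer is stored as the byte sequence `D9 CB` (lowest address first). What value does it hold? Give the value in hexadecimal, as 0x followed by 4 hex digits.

In big-endian order the high byte comes first in memory.
The bytes are already most-significant first: 0xD9CB.

0xD9CB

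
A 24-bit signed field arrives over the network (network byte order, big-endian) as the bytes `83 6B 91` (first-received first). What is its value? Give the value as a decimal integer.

Big-endian: lowest address holds the most-significant byte.
The bytes are already most-significant first: 0x836B91.
Top bit is set, so as a signed 24-bit value this is 0x836B91 − 2^24 = -8164463.

-8164463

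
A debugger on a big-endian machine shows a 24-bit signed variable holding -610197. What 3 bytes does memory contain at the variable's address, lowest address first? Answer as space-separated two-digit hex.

F6 B0 6B

Two's complement of -610197 in 24 bits: 610197 = 0x094F95; invert → 0xF6B06A; add 1 → 0xF6B06B.
Split into bytes (most-significant first): F6 B0 6B.
Big-endian: lowest address holds the most-significant byte.
So the memory order matches the most-significant-first order: F6 B0 6B.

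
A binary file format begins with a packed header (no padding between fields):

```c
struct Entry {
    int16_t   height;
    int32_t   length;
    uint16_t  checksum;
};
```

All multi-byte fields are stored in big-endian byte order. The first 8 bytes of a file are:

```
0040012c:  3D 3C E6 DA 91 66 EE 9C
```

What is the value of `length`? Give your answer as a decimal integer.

`length` follows `height` (2 bytes), so it starts at byte offset 2 and occupies 4 bytes.
Bytes at offsets 2..5: E6 DA 91 66.
Big-endian: lowest address holds the most-significant byte.
The bytes are already most-significant first: 0xE6DA9166.
Top bit is set, so as a signed 32-bit value this is 0xE6DA9166 − 2^32 = -421883546.

-421883546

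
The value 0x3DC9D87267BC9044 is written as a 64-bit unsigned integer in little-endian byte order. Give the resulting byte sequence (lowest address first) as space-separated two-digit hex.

Split into bytes (most-significant first): 3D C9 D8 72 67 BC 90 44.
In little-endian order the low byte comes first in memory.
So at ascending addresses the bytes are 44 90 BC 67 72 D8 C9 3D.

44 90 BC 67 72 D8 C9 3D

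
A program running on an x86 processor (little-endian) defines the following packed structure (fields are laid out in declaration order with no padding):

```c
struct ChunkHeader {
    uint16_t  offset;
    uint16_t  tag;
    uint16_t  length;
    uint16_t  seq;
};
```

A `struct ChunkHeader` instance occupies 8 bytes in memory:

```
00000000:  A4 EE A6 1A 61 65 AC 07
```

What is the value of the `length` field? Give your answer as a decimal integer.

`length` follows `offset` (2 B), `tag` (2 B), so it starts at offset 2 + 2 = 4 and occupies 2 bytes.
Bytes at offsets 4..5: 61 65.
Little-endian stores the least-significant byte at the lowest address.
Reassemble most-significant byte first: 65 61 → 0x6561.
0x6561 = 25953.

25953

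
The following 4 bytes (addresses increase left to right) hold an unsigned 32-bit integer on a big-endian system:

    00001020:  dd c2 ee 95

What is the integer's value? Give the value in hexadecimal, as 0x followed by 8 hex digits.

0xDDC2EE95

In big-endian order the high byte comes first in memory.
The bytes are already most-significant first: 0xDDC2EE95.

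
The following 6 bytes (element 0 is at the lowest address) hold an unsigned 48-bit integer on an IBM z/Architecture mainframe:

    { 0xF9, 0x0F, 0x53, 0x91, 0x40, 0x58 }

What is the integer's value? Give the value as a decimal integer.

273844221853784

Big-endian: lowest address holds the most-significant byte.
The bytes are already most-significant first: 0xF90F53914058.
0xF90F53914058 = 273844221853784.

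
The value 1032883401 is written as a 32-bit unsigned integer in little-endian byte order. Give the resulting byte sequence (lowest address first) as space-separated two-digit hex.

1032883401 in hexadecimal, padded to 32 bits, is 0x3D908CC9.
Split into bytes (most-significant first): 3D 90 8C C9.
Little-endian stores the least-significant byte at the lowest address.
So at ascending addresses the bytes are C9 8C 90 3D.

C9 8C 90 3D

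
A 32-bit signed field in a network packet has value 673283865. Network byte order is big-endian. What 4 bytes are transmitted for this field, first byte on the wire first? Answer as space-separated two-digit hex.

673283865 in hexadecimal, padded to 32 bits, is 0x28217F19.
Split into bytes (most-significant first): 28 21 7F 19.
Big-endian: lowest address holds the most-significant byte.
So the memory order matches the most-significant-first order: 28 21 7F 19.

28 21 7F 19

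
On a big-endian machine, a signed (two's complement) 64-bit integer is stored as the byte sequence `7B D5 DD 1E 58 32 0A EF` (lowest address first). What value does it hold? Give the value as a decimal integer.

8923281359102937839

In big-endian order the high byte comes first in memory.
The bytes are already most-significant first: 0x7BD5DD1E58320AEF.
0x7BD5DD1E58320AEF = 8923281359102937839.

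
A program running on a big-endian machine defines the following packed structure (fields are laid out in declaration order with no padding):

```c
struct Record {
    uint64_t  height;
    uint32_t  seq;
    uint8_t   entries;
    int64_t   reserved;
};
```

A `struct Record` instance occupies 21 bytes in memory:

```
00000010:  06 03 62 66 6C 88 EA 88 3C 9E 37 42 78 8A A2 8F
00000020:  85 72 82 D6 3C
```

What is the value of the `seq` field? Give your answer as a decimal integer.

`seq` follows `height` (8 bytes), so it starts at byte offset 8 and occupies 4 bytes.
Bytes at offsets 8..11: 3C 9E 37 42.
In big-endian order the high byte comes first in memory.
The bytes are already most-significant first: 0x3C9E3742.
0x3C9E3742 = 1017001794.

1017001794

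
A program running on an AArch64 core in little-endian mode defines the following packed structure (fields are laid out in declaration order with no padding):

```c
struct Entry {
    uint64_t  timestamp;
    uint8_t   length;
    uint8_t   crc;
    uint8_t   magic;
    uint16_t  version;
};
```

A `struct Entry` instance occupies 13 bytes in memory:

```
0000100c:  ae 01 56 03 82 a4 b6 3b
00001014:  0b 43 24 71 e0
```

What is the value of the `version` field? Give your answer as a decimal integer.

57457

`version` follows `timestamp` (8 B), `length` (1 B), `crc` (1 B), `magic` (1 B), so it starts at offset 8 + 1 + 1 + 1 = 11 and occupies 2 bytes.
Bytes at offsets 11..12: 71 E0.
Little-endian: lowest address holds the least-significant byte.
Reassemble most-significant byte first: E0 71 → 0xE071.
0xE071 = 57457.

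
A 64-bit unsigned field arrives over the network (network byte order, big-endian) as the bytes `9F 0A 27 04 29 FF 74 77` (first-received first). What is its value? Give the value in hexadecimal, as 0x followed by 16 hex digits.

In big-endian order the high byte comes first in memory.
The bytes are already most-significant first: 0x9F0A270429FF7477.

0x9F0A270429FF7477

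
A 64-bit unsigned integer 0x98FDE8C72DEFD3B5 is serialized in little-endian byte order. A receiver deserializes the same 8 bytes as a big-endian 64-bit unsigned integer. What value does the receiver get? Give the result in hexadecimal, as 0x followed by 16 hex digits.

Stored little-endian, the bytes at ascending addresses are B5 D3 EF 2D C7 E8 FD 98.
Read back as big-endian, the last byte is least significant, giving 0xB5D3EF2DC7E8FD98.

0xB5D3EF2DC7E8FD98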